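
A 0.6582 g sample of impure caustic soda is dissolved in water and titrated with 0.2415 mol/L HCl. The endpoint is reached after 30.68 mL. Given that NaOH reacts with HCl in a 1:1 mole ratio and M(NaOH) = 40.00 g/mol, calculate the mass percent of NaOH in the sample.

45.0%

n(HCl) = 0.2415 x 0.03068 = 0.007409 mol.
n(NaOH) = 0.007409 / 1 = 0.007409 mol.
mass of NaOH = 0.007409 x 40.00 = 0.2964 g.
% purity = 0.2964 / 0.6582 x 100 = 45.0%.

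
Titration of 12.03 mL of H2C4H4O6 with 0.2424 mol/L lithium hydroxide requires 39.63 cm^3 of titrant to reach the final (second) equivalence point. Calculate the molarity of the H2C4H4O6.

0.399 M

n(LiOH) = 0.2424 x 0.03963 = 0.009606 mol.
At the final (second) equivalence point, 2 mol OH^- react per mol H2C4H4O6, so n(H2C4H4O6) = 0.009606 / 2 = 0.004803 mol.
[H2C4H4O6] = 0.004803 / 0.01203 L = 0.399 M.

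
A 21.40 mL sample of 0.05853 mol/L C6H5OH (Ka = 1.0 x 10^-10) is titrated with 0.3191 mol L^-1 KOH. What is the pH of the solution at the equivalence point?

n(C6H5OH) = 0.05853 x 0.02140 = 0.001253 mol; V(KOH) at equivalence = 0.001253/0.3191 = 0.003925 L.
At equivalence all the acid is converted to C6H5O-; total volume = 0.02140 + 0.003925 = 0.02533 L, so [C6H5O-] = 0.001253/0.02533 = 0.04946 M.
Kb = Kw/Ka = 1.0e-14 / 1.0 x 10^-10 = 0.000100.
[OH^-] = sqrt(Kb x [C6H5O-]) = sqrt(0.000100 x 0.04946) = 0.00222 M.
pOH = 2.65, so pH = 14.00 - 2.65 = 11.35.

11.35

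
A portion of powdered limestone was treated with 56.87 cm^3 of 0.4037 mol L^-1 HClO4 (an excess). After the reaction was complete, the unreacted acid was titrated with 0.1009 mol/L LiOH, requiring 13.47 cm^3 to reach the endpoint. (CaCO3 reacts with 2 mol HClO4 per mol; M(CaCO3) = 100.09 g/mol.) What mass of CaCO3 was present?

1.08 g

Total n(HClO4) added = 0.4037 x 0.05687 = 0.02296 mol.
n(LiOH) used = 0.1009 x 0.01347 = 0.001359 mol, which equals the excess n(HClO4).
So n(HClO4) consumed by the sample = 0.02296 - 0.001359 = 0.02160 mol.
n(CaCO3) = 0.02160 / 2 = 0.01080 mol.
mass = 0.01080 mol x 100.09 g/mol = 1.08 g.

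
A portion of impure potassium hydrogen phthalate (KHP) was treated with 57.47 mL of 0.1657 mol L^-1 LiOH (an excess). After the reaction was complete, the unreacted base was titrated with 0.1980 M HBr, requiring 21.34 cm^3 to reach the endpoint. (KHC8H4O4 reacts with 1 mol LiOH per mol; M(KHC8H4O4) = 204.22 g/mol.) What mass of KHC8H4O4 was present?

1.08 g

Total n(LiOH) added = 0.1657 x 0.05747 = 0.009523 mol.
n(HBr) used = 0.1980 x 0.02134 = 0.004225 mol, which equals the excess n(LiOH).
So n(LiOH) consumed by the sample = 0.009523 - 0.004225 = 0.005297 mol.
n(KHC8H4O4) = 0.005297 / 1 = 0.005297 mol.
mass = 0.005297 mol x 204.22 g/mol = 1.08 g.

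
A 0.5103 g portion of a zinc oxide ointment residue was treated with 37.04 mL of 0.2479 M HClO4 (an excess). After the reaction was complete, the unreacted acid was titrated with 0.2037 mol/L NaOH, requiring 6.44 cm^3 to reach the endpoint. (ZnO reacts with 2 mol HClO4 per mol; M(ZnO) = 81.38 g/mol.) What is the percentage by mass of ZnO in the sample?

62.8%

Total n(HClO4) added = 0.2479 x 0.03704 = 0.009182 mol.
n(NaOH) used = 0.2037 x 0.006440 = 0.001312 mol, which equals the excess n(HClO4).
So n(HClO4) consumed by the sample = 0.009182 - 0.001312 = 0.007870 mol.
n(ZnO) = 0.007870 / 2 = 0.003935 mol.
mass ZnO = 0.003935 x 81.38 = 0.3202 g, so %ZnO = 0.3202/0.5103 x 100 = 62.8%.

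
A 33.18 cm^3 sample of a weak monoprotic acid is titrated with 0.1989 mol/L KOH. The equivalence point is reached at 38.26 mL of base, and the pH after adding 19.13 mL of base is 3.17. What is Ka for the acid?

19.13 mL is half of the equivalence volume, so this is the half-equivalence point where [HA] = [A^-].
At half-equivalence pH = pKa, so pKa = 3.17.
Ka = 10^(-3.17) = 6.8 x 10^-4.

6.8 x 10^-4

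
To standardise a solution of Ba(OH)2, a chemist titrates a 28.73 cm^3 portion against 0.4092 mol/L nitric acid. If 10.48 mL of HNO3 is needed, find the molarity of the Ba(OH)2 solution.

n(HNO3) delivered = 0.4092 x 0.01048 = 0.004288 mol.
The reaction is 1 Ba(OH)2 + 2 HNO3, so n(Ba(OH)2) = 0.004288 x 1/2 = 0.002144 mol.
[Ba(OH)2] = 0.002144 mol / 0.02873 L = 0.0746 M.

0.0746 M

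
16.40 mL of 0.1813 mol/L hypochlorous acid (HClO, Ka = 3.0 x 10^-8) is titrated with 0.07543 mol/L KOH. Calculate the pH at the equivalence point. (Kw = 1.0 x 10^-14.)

n(HClO) = 0.1813 x 0.01640 = 0.002973 mol; V(KOH) at equivalence = 0.002973/0.07543 = 0.03942 L.
At equivalence all the acid is converted to ClO-; total volume = 0.01640 + 0.03942 = 0.05582 L, so [ClO-] = 0.002973/0.05582 = 0.05327 M.
Kb = Kw/Ka = 1.0e-14 / 3.0 x 10^-8 = 3.33e-7.
[OH^-] = sqrt(Kb x [ClO-]) = sqrt(3.33e-7 x 0.05327) = 0.000133 M.
pOH = 3.88, so pH = 14.00 - 3.88 = 10.12.

10.12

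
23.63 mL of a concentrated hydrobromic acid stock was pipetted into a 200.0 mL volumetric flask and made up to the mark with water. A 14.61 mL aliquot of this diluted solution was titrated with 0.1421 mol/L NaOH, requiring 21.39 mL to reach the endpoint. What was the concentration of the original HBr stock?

n(NaOH) = 0.1421 x 0.02139 = 0.003040 mol.
n(HBr) in the aliquot = 0.003040 mol.
[diluted HBr] = 0.003040 / 0.01461 = 0.2080 M.
Dilution factor = 200.0/23.63 = 8.464, so [stock] = 0.2080 x 8.464 = 1.76 M.

1.76 M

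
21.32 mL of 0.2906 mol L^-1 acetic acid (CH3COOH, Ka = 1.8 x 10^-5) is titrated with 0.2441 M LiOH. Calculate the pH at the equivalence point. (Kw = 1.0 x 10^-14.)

n(CH3COOH) = 0.2906 x 0.02132 = 0.006196 mol; V(LiOH) at equivalence = 0.006196/0.2441 = 0.02538 L.
At equivalence all the acid is converted to CH3COO-; total volume = 0.02132 + 0.02538 = 0.04670 L, so [CH3COO-] = 0.006196/0.04670 = 0.1327 M.
Kb = Kw/Ka = 1.0e-14 / 1.8 x 10^-5 = 5.56e-10.
[OH^-] = sqrt(Kb x [CH3COO-]) = sqrt(5.56e-10 x 0.1327) = 8.59e-6 M.
pOH = 5.07, so pH = 14.00 - 5.07 = 8.93.

8.93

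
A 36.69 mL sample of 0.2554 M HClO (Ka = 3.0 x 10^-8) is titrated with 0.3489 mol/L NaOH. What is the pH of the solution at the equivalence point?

n(HClO) = 0.2554 x 0.03669 = 0.009371 mol; V(NaOH) at equivalence = 0.009371/0.3489 = 0.02686 L.
At equivalence all the acid is converted to ClO-; total volume = 0.03669 + 0.02686 = 0.06355 L, so [ClO-] = 0.009371/0.06355 = 0.1475 M.
Kb = Kw/Ka = 1.0e-14 / 3.0 x 10^-8 = 3.33e-7.
[OH^-] = sqrt(Kb x [ClO-]) = sqrt(3.33e-7 x 0.1475) = 0.000222 M.
pOH = 3.65, so pH = 14.00 - 3.65 = 10.35.

10.35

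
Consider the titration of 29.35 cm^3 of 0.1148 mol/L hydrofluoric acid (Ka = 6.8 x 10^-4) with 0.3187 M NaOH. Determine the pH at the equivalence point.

8.05

n(HF) = 0.1148 x 0.02935 = 0.003369 mol; V(NaOH) at equivalence = 0.003369/0.3187 = 0.01057 L.
At equivalence all the acid is converted to F-; total volume = 0.02935 + 0.01057 = 0.03992 L, so [F-] = 0.003369/0.03992 = 0.08440 M.
Kb = Kw/Ka = 1.0e-14 / 6.8 x 10^-4 = 1.47e-11.
[OH^-] = sqrt(Kb x [F-]) = sqrt(1.47e-11 x 0.08440) = 1.11e-6 M.
pOH = 5.95, so pH = 14.00 - 5.95 = 8.05.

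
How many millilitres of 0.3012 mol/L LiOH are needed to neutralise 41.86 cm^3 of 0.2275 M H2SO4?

63.2 mL

n(H2SO4) = 0.2275 mol/L x 0.04186 L = 0.009523 mol.
The neutralisation is 1 H2SO4 : 2 LiOH, so n(LiOH) = 0.009523 x 2/1 = 0.01905 mol.
V(LiOH) = 0.01905 / 0.3012 = 0.06323 L = 63.2 mL.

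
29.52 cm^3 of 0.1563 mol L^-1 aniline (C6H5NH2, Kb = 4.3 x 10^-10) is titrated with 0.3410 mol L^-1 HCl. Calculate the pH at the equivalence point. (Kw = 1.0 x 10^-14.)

n(C6H5NH2) = 0.1563 x 0.02952 = 0.004614 mol; V(HCl) at equivalence = 0.004614/0.3410 = 0.01353 L.
At equivalence the base is fully converted to C6H5NH3+; total volume = 0.04305 L, so [C6H5NH3+] = 0.004614/0.04305 = 0.1072 M.
Ka(C6H5NH3+) = Kw/Kb = 1.0e-14 / 4.3 x 10^-10 = 2.33e-5.
[H^+] = sqrt(Ka x [C6H5NH3+]) = sqrt(2.33e-5 x 0.1072) = 0.00158 M.
pH = -log(0.00158) = 2.80.

2.80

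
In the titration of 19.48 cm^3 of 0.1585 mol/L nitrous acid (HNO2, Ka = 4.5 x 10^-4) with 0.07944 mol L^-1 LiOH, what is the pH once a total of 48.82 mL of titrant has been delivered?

n(acid) = 0.1585 x 0.01948 = 0.003088 mol; n(LiOH) added = 0.07944 x 0.04882 = 0.003878 mol.
Base is in excess by 0.003878 - 0.003088 = 0.0007907 mol in a total volume of 0.06830 L.
[OH^-] = 0.0007907/0.06830 = 0.01158 M, so pOH = 1.94 and pH = 14.00 - 1.94 = 12.06.

12.06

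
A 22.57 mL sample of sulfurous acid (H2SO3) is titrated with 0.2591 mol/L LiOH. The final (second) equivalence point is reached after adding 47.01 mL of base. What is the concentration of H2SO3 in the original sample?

n(LiOH) = 0.2591 x 0.04701 = 0.01218 mol.
At the final (second) equivalence point, 2 mol OH^- react per mol H2SO3, so n(H2SO3) = 0.01218 / 2 = 0.006090 mol.
[H2SO3] = 0.006090 / 0.02257 L = 0.270 M.

0.270 M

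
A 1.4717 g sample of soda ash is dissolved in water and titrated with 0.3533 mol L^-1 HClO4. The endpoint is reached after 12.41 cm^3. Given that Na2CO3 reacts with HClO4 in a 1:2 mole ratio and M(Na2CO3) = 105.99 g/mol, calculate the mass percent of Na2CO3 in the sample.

15.8%

n(HClO4) = 0.3533 x 0.01241 = 0.004384 mol.
n(Na2CO3) = 0.004384 / 2 = 0.002192 mol.
mass of Na2CO3 = 0.002192 x 105.99 = 0.2324 g.
% purity = 0.2324 / 1.4717 x 100 = 15.8%.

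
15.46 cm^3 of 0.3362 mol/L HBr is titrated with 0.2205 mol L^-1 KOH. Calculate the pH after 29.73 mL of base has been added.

n(acid) = 0.3362 x 0.01546 = 0.005198 mol; n(KOH) added = 0.2205 x 0.02973 = 0.006555 mol.
Base is in excess by 0.006555 - 0.005198 = 0.001358 mol in a total volume of 0.04519 L.
[OH^-] = 0.001358/0.04519 = 0.03005 M, so pOH = 1.52 and pH = 14.00 - 1.52 = 12.48.

12.48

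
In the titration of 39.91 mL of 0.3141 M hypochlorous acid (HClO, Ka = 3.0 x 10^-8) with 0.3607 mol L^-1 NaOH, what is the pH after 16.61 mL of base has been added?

7.48

Initial n(HClO) = 0.3141 x 0.03991 = 0.01254 mol.
n(NaOH) added = 0.3607 x 0.01661 = 0.005991 mol, converting that many moles of HClO to ClO-.
Remaining n(HClO) = 0.006545 mol; n(ClO-) = 0.005991 mol.
By Henderson-Hasselbalch, pH = pKa + log([A^-]/[HA]) = 7.52 + log(0.005991/0.006545) = 7.52 + (-0.04) = 7.48.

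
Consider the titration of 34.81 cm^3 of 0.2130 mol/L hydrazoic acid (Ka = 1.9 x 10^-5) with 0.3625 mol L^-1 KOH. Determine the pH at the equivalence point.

8.92

n(HN3) = 0.2130 x 0.03481 = 0.007415 mol; V(KOH) at equivalence = 0.007415/0.3625 = 0.02045 L.
At equivalence all the acid is converted to N3-; total volume = 0.03481 + 0.02045 = 0.05526 L, so [N3-] = 0.007415/0.05526 = 0.1342 M.
Kb = Kw/Ka = 1.0e-14 / 1.9 x 10^-5 = 5.26e-10.
[OH^-] = sqrt(Kb x [N3-]) = sqrt(5.26e-10 x 0.1342) = 8.40e-6 M.
pOH = 5.08, so pH = 14.00 - 5.08 = 8.92.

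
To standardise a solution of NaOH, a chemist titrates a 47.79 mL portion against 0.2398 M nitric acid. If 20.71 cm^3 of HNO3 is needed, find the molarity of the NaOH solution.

0.104 M

n(HNO3) delivered = 0.2398 x 0.02071 = 0.004966 mol.
For a 1:1 reaction, n(NaOH) = 0.004966 mol.
[NaOH] = 0.004966 mol / 0.04779 L = 0.104 M.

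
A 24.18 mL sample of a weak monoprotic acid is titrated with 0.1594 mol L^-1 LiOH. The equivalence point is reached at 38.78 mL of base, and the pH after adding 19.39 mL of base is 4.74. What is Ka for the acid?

1.8 x 10^-5

19.39 mL is half of the equivalence volume, so this is the half-equivalence point where [HA] = [A^-].
At half-equivalence pH = pKa, so pKa = 4.74.
Ka = 10^(-4.74) = 1.8 x 10^-5.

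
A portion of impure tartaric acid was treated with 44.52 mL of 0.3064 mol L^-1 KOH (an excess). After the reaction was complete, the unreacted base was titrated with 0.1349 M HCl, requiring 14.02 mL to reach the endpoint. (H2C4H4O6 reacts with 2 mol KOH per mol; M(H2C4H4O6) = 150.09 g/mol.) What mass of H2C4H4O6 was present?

0.882 g

Total n(KOH) added = 0.3064 x 0.04452 = 0.01364 mol.
n(HCl) used = 0.1349 x 0.01402 = 0.001891 mol, which equals the excess n(KOH).
So n(KOH) consumed by the sample = 0.01364 - 0.001891 = 0.01175 mol.
n(H2C4H4O6) = 0.01175 / 2 = 0.005875 mol.
mass = 0.005875 mol x 150.09 g/mol = 0.882 g.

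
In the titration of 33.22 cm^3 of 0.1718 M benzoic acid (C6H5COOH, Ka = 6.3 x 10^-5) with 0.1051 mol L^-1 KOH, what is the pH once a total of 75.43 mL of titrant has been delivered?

12.31

n(acid) = 0.1718 x 0.03322 = 0.005707 mol; n(KOH) added = 0.1051 x 0.07543 = 0.007928 mol.
Base is in excess by 0.007928 - 0.005707 = 0.002220 mol in a total volume of 0.1087 L.
[OH^-] = 0.002220/0.1087 = 0.02044 M, so pOH = 1.69 and pH = 14.00 - 1.69 = 12.31.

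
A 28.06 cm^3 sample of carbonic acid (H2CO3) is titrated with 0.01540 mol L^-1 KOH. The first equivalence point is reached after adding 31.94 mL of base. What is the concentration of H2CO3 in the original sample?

n(KOH) = 0.01540 x 0.03194 = 0.0004919 mol.
At the first equivalence point, 1 mol OH^- react per mol H2CO3, so n(H2CO3) = 0.0004919 / 1 = 0.0004919 mol.
[H2CO3] = 0.0004919 / 0.02806 L = 0.0175 M.

0.0175 M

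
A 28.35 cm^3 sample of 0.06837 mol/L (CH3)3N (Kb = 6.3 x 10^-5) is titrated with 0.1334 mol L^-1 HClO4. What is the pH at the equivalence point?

n((CH3)3N) = 0.06837 x 0.02835 = 0.001938 mol; V(HClO4) at equivalence = 0.001938/0.1334 = 0.01453 L.
At equivalence the base is fully converted to (CH3)3NH+; total volume = 0.04288 L, so [(CH3)3NH+] = 0.001938/0.04288 = 0.04520 M.
Ka((CH3)3NH+) = Kw/Kb = 1.0e-14 / 6.3 x 10^-5 = 1.59e-10.
[H^+] = sqrt(Ka x [(CH3)3NH+]) = sqrt(1.59e-10 x 0.04520) = 2.68e-6 M.
pH = -log(2.68e-6) = 5.57.

5.57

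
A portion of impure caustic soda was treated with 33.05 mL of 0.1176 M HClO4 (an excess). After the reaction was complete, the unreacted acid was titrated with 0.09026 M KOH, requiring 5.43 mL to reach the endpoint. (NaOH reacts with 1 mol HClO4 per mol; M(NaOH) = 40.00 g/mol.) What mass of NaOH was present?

Total n(HClO4) added = 0.1176 x 0.03305 = 0.003887 mol.
n(KOH) used = 0.09026 x 0.005430 = 0.0004901 mol, which equals the excess n(HClO4).
So n(HClO4) consumed by the sample = 0.003887 - 0.0004901 = 0.003397 mol.
n(NaOH) = 0.003397 / 1 = 0.003397 mol.
mass = 0.003397 mol x 40.00 g/mol = 0.136 g.

0.136 g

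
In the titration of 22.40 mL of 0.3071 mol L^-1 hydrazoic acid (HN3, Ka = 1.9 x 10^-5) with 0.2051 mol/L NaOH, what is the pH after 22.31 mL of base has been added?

5.02

Initial n(HN3) = 0.3071 x 0.02240 = 0.006879 mol.
n(NaOH) added = 0.2051 x 0.02231 = 0.004576 mol, converting that many moles of HN3 to N3-.
Remaining n(HN3) = 0.002303 mol; n(N3-) = 0.004576 mol.
By Henderson-Hasselbalch, pH = pKa + log([A^-]/[HA]) = 4.72 + log(0.004576/0.002303) = 4.72 + (+0.30) = 5.02.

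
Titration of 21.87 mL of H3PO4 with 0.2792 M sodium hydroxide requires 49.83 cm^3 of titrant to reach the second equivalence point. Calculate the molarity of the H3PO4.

n(NaOH) = 0.2792 x 0.04983 = 0.01391 mol.
At the second equivalence point, 2 mol OH^- react per mol H3PO4, so n(H3PO4) = 0.01391 / 2 = 0.006956 mol.
[H3PO4] = 0.006956 / 0.02187 L = 0.318 M.

0.318 M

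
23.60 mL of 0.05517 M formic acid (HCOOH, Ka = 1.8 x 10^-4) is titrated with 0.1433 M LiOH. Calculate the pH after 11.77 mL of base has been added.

n(acid) = 0.05517 x 0.02360 = 0.001302 mol; n(LiOH) added = 0.1433 x 0.01177 = 0.001687 mol.
Base is in excess by 0.001687 - 0.001302 = 0.0003846 mol in a total volume of 0.03537 L.
[OH^-] = 0.0003846/0.03537 = 0.01087 M, so pOH = 1.96 and pH = 14.00 - 1.96 = 12.04.

12.04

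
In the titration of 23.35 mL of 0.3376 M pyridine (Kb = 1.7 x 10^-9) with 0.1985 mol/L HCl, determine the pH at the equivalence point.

n(C5H5N) = 0.3376 x 0.02335 = 0.007883 mol; V(HCl) at equivalence = 0.007883/0.1985 = 0.03971 L.
At equivalence the base is fully converted to C5H5NH+; total volume = 0.06306 L, so [C5H5NH+] = 0.007883/0.06306 = 0.1250 M.
Ka(C5H5NH+) = Kw/Kb = 1.0e-14 / 1.7 x 10^-9 = 5.88e-6.
[H^+] = sqrt(Ka x [C5H5NH+]) = sqrt(5.88e-6 x 0.1250) = 0.000857 M.
pH = -log(0.000857) = 3.07.

3.07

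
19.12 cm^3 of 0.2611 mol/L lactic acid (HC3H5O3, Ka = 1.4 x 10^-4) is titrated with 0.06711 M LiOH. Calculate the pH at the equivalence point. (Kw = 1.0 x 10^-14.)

8.29

n(HC3H5O3) = 0.2611 x 0.01912 = 0.004992 mol; V(LiOH) at equivalence = 0.004992/0.06711 = 0.07439 L.
At equivalence all the acid is converted to C3H5O3-; total volume = 0.01912 + 0.07439 = 0.09351 L, so [C3H5O3-] = 0.004992/0.09351 = 0.05339 M.
Kb = Kw/Ka = 1.0e-14 / 1.4 x 10^-4 = 7.14e-11.
[OH^-] = sqrt(Kb x [C3H5O3-]) = sqrt(7.14e-11 x 0.05339) = 1.95e-6 M.
pOH = 5.71, so pH = 14.00 - 5.71 = 8.29.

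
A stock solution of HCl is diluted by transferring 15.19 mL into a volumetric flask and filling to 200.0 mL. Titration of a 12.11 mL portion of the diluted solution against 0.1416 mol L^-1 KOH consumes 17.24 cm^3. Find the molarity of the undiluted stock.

2.65 M

n(KOH) = 0.1416 x 0.01724 = 0.002441 mol.
n(HCl) in the aliquot = 0.002441 mol.
[diluted HCl] = 0.002441 / 0.01211 = 0.2016 M.
Dilution factor = 200.0/15.19 = 13.17, so [stock] = 0.2016 x 13.17 = 2.65 M.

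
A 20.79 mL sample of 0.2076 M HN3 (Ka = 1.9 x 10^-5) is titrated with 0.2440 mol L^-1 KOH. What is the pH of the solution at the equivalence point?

8.89

n(HN3) = 0.2076 x 0.02079 = 0.004316 mol; V(KOH) at equivalence = 0.004316/0.2440 = 0.01769 L.
At equivalence all the acid is converted to N3-; total volume = 0.02079 + 0.01769 = 0.03848 L, so [N3-] = 0.004316/0.03848 = 0.1122 M.
Kb = Kw/Ka = 1.0e-14 / 1.9 x 10^-5 = 5.26e-10.
[OH^-] = sqrt(Kb x [N3-]) = sqrt(5.26e-10 x 0.1122) = 7.68e-6 M.
pOH = 5.11, so pH = 14.00 - 5.11 = 8.89.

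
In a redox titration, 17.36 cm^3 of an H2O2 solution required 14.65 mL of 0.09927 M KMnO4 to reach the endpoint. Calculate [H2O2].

n(KMnO4) = 0.09927 x 0.01465 = 0.001454 mol.
From the balanced equation, 2 mol KMnO4 reacts with 5 mol H2O2, so n(H2O2) = 0.001454 x 5/2 = 0.003636 mol.
[H2O2] = 0.003636 / 0.01736 L = 0.209 M.

0.209 M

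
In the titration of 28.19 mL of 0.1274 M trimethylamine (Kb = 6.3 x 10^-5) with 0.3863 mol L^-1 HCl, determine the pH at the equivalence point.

n((CH3)3N) = 0.1274 x 0.02819 = 0.003591 mol; V(HCl) at equivalence = 0.003591/0.3863 = 0.009297 L.
At equivalence the base is fully converted to (CH3)3NH+; total volume = 0.03749 L, so [(CH3)3NH+] = 0.003591/0.03749 = 0.09580 M.
Ka((CH3)3NH+) = Kw/Kb = 1.0e-14 / 6.3 x 10^-5 = 1.59e-10.
[H^+] = sqrt(Ka x [(CH3)3NH+]) = sqrt(1.59e-10 x 0.09580) = 3.90e-6 M.
pH = -log(3.90e-6) = 5.41.

5.41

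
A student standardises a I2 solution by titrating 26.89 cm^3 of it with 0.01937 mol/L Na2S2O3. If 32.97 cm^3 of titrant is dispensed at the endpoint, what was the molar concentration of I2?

0.0119 M

n(Na2S2O3) = 0.01937 x 0.03297 = 0.0006386 mol.
From the balanced equation, 2 mol Na2S2O3 reacts with 1 mol I2, so n(I2) = 0.0006386 x 1/2 = 0.0003193 mol.
[I2] = 0.0003193 / 0.02689 L = 0.0119 M.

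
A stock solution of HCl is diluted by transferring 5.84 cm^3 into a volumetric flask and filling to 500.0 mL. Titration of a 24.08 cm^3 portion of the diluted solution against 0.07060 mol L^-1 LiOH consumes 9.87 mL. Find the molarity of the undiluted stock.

2.48 M

n(LiOH) = 0.07060 x 0.009870 = 0.0006968 mol.
n(HCl) in the aliquot = 0.0006968 mol.
[diluted HCl] = 0.0006968 / 0.02408 = 0.02894 M.
Dilution factor = 500.0/5.840 = 85.62, so [stock] = 0.02894 x 85.62 = 2.48 M.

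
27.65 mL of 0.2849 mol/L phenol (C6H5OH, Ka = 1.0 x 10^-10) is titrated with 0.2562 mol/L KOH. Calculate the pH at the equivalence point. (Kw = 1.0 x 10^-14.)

n(C6H5OH) = 0.2849 x 0.02765 = 0.007877 mol; V(KOH) at equivalence = 0.007877/0.2562 = 0.03075 L.
At equivalence all the acid is converted to C6H5O-; total volume = 0.02765 + 0.03075 = 0.05840 L, so [C6H5O-] = 0.007877/0.05840 = 0.1349 M.
Kb = Kw/Ka = 1.0e-14 / 1.0 x 10^-10 = 0.000100.
[OH^-] = sqrt(Kb x [C6H5O-]) = sqrt(0.000100 x 0.1349) = 0.00367 M.
pOH = 2.44, so pH = 14.00 - 2.44 = 11.56.

11.56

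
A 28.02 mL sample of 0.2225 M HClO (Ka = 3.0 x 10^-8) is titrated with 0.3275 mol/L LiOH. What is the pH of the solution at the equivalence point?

10.32

n(HClO) = 0.2225 x 0.02802 = 0.006234 mol; V(LiOH) at equivalence = 0.006234/0.3275 = 0.01904 L.
At equivalence all the acid is converted to ClO-; total volume = 0.02802 + 0.01904 = 0.04706 L, so [ClO-] = 0.006234/0.04706 = 0.1325 M.
Kb = Kw/Ka = 1.0e-14 / 3.0 x 10^-8 = 3.33e-7.
[OH^-] = sqrt(Kb x [ClO-]) = sqrt(3.33e-7 x 0.1325) = 0.000210 M.
pOH = 3.68, so pH = 14.00 - 3.68 = 10.32.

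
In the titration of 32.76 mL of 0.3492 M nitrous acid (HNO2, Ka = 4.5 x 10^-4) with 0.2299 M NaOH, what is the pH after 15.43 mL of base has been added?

3.00

Initial n(HNO2) = 0.3492 x 0.03276 = 0.01144 mol.
n(NaOH) added = 0.2299 x 0.01543 = 0.003547 mol, converting that many moles of HNO2 to NO2-.
Remaining n(HNO2) = 0.007892 mol; n(NO2-) = 0.003547 mol.
By Henderson-Hasselbalch, pH = pKa + log([A^-]/[HA]) = 3.35 + log(0.003547/0.007892) = 3.35 + (-0.35) = 3.00.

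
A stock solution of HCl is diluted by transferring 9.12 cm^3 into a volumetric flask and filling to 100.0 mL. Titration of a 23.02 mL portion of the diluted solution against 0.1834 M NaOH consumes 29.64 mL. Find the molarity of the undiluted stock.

n(NaOH) = 0.1834 x 0.02964 = 0.005436 mol.
n(HCl) in the aliquot = 0.005436 mol.
[diluted HCl] = 0.005436 / 0.02302 = 0.2361 M.
Dilution factor = 100.0/9.120 = 10.96, so [stock] = 0.2361 x 10.96 = 2.59 M.

2.59 M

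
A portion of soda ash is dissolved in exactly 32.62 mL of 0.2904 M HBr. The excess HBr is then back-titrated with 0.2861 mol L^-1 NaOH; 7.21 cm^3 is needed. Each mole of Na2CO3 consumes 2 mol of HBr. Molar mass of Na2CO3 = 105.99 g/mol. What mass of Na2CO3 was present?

Total n(HBr) added = 0.2904 x 0.03262 = 0.009473 mol.
n(NaOH) used = 0.2861 x 0.007210 = 0.002063 mol, which equals the excess n(HBr).
So n(HBr) consumed by the sample = 0.009473 - 0.002063 = 0.007410 mol.
n(Na2CO3) = 0.007410 / 2 = 0.003705 mol.
mass = 0.003705 mol x 105.99 g/mol = 0.393 g.

0.393 g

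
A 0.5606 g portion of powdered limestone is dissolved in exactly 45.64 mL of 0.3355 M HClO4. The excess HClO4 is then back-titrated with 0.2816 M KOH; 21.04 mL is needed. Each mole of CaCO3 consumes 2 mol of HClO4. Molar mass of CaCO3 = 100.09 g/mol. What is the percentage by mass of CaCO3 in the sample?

83.8%

Total n(HClO4) added = 0.3355 x 0.04564 = 0.01531 mol.
n(KOH) used = 0.2816 x 0.02104 = 0.005925 mol, which equals the excess n(HClO4).
So n(HClO4) consumed by the sample = 0.01531 - 0.005925 = 0.009387 mol.
n(CaCO3) = 0.009387 / 2 = 0.004694 mol.
mass CaCO3 = 0.004694 x 100.09 = 0.4698 g, so %CaCO3 = 0.4698/0.5606 x 100 = 83.8%.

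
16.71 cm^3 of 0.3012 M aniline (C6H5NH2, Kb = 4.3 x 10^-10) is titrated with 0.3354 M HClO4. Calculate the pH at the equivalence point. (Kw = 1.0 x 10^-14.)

2.72

n(C6H5NH2) = 0.3012 x 0.01671 = 0.005033 mol; V(HClO4) at equivalence = 0.005033/0.3354 = 0.01501 L.
At equivalence the base is fully converted to C6H5NH3+; total volume = 0.03172 L, so [C6H5NH3+] = 0.005033/0.03172 = 0.1587 M.
Ka(C6H5NH3+) = Kw/Kb = 1.0e-14 / 4.3 x 10^-10 = 2.33e-5.
[H^+] = sqrt(Ka x [C6H5NH3+]) = sqrt(2.33e-5 x 0.1587) = 0.00192 M.
pH = -log(0.00192) = 2.72.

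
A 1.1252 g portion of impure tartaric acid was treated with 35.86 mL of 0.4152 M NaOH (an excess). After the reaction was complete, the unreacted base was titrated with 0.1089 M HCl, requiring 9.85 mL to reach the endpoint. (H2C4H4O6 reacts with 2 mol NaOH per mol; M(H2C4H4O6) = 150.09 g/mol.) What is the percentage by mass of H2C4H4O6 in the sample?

Total n(NaOH) added = 0.4152 x 0.03586 = 0.01489 mol.
n(HCl) used = 0.1089 x 0.009850 = 0.001073 mol, which equals the excess n(NaOH).
So n(NaOH) consumed by the sample = 0.01489 - 0.001073 = 0.01382 mol.
n(H2C4H4O6) = 0.01382 / 2 = 0.006908 mol.
mass H2C4H4O6 = 0.006908 x 150.09 = 1.037 g, so %H2C4H4O6 = 1.037/1.1252 x 100 = 92.1%.

92.1%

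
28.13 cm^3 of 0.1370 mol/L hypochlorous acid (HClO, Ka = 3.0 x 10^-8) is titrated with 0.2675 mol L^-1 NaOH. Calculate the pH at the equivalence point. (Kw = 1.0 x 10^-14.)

10.24

n(HClO) = 0.1370 x 0.02813 = 0.003854 mol; V(NaOH) at equivalence = 0.003854/0.2675 = 0.01441 L.
At equivalence all the acid is converted to ClO-; total volume = 0.02813 + 0.01441 = 0.04254 L, so [ClO-] = 0.003854/0.04254 = 0.09060 M.
Kb = Kw/Ka = 1.0e-14 / 3.0 x 10^-8 = 3.33e-7.
[OH^-] = sqrt(Kb x [ClO-]) = sqrt(3.33e-7 x 0.09060) = 0.000174 M.
pOH = 3.76, so pH = 14.00 - 3.76 = 10.24.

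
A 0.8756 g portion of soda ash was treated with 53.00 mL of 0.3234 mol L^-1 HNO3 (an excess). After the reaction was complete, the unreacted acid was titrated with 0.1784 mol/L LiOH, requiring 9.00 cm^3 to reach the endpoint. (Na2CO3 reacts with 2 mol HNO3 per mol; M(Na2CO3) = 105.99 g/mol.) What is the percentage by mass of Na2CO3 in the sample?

94.0%

Total n(HNO3) added = 0.3234 x 0.05300 = 0.01714 mol.
n(LiOH) used = 0.1784 x 0.009000 = 0.001606 mol, which equals the excess n(HNO3).
So n(HNO3) consumed by the sample = 0.01714 - 0.001606 = 0.01553 mol.
n(Na2CO3) = 0.01553 / 2 = 0.007767 mol.
mass Na2CO3 = 0.007767 x 105.99 = 0.8233 g, so %Na2CO3 = 0.8233/0.8756 x 100 = 94.0%.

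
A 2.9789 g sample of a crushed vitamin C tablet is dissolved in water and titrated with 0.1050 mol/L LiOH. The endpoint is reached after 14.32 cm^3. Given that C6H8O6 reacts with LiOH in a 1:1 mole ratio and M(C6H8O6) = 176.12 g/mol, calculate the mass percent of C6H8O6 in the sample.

8.89%

n(LiOH) = 0.1050 x 0.01432 = 0.001504 mol.
n(C6H8O6) = 0.001504 / 1 = 0.001504 mol.
mass of C6H8O6 = 0.001504 x 176.12 = 0.2648 g.
% purity = 0.2648 / 2.9789 x 100 = 8.89%.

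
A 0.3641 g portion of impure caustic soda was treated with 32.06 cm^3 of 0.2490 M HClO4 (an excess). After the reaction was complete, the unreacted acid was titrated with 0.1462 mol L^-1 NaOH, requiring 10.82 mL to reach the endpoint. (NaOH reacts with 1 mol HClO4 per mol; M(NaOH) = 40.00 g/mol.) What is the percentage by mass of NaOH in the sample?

70.3%

Total n(HClO4) added = 0.2490 x 0.03206 = 0.007983 mol.
n(NaOH) used = 0.1462 x 0.01082 = 0.001582 mol, which equals the excess n(HClO4).
So n(HClO4) consumed by the sample = 0.007983 - 0.001582 = 0.006401 mol.
n(NaOH) = 0.006401 / 1 = 0.006401 mol.
mass NaOH = 0.006401 x 40.00 = 0.2560 g, so %NaOH = 0.2560/0.3641 x 100 = 70.3%.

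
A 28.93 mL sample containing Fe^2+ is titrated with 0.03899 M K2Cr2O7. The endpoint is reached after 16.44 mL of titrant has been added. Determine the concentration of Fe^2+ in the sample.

n(K2Cr2O7) = 0.03899 x 0.01644 = 0.0006410 mol.
From the balanced equation, 1 mol K2Cr2O7 reacts with 6 mol Fe^2+, so n(Fe^2+) = 0.0006410 x 6/1 = 0.003846 mol.
[Fe^2+] = 0.003846 / 0.02893 L = 0.133 M.

0.133 M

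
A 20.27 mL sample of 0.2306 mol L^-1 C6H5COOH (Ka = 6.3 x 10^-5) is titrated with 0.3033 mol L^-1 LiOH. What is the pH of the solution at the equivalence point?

n(C6H5COOH) = 0.2306 x 0.02027 = 0.004674 mol; V(LiOH) at equivalence = 0.004674/0.3033 = 0.01541 L.
At equivalence all the acid is converted to C6H5COO-; total volume = 0.02027 + 0.01541 = 0.03568 L, so [C6H5COO-] = 0.004674/0.03568 = 0.1310 M.
Kb = Kw/Ka = 1.0e-14 / 6.3 x 10^-5 = 1.59e-10.
[OH^-] = sqrt(Kb x [C6H5COO-]) = sqrt(1.59e-10 x 0.1310) = 4.56e-6 M.
pOH = 5.34, so pH = 14.00 - 5.34 = 8.66.

8.66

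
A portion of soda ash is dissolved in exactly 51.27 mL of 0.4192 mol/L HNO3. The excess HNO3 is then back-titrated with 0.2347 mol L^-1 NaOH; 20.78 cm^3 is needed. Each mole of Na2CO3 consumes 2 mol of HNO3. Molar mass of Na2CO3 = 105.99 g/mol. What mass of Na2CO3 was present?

Total n(HNO3) added = 0.4192 x 0.05127 = 0.02149 mol.
n(NaOH) used = 0.2347 x 0.02078 = 0.004877 mol, which equals the excess n(HNO3).
So n(HNO3) consumed by the sample = 0.02149 - 0.004877 = 0.01662 mol.
n(Na2CO3) = 0.01662 / 2 = 0.008308 mol.
mass = 0.008308 mol x 105.99 g/mol = 0.881 g.

0.881 g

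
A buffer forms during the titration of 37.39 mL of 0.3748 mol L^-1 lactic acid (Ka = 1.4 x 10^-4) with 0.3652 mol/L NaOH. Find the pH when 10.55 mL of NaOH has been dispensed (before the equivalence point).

3.43

Initial n(HC3H5O3) = 0.3748 x 0.03739 = 0.01401 mol.
n(NaOH) added = 0.3652 x 0.01055 = 0.003853 mol, converting that many moles of HC3H5O3 to C3H5O3-.
Remaining n(HC3H5O3) = 0.01016 mol; n(C3H5O3-) = 0.003853 mol.
By Henderson-Hasselbalch, pH = pKa + log([A^-]/[HA]) = 3.85 + log(0.003853/0.01016) = 3.85 + (-0.42) = 3.43.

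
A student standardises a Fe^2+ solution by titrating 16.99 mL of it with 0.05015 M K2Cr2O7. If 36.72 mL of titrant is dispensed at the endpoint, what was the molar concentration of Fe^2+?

0.650 M

n(K2Cr2O7) = 0.05015 x 0.03672 = 0.001842 mol.
From the balanced equation, 1 mol K2Cr2O7 reacts with 6 mol Fe^2+, so n(Fe^2+) = 0.001842 x 6/1 = 0.01105 mol.
[Fe^2+] = 0.01105 / 0.01699 L = 0.650 M.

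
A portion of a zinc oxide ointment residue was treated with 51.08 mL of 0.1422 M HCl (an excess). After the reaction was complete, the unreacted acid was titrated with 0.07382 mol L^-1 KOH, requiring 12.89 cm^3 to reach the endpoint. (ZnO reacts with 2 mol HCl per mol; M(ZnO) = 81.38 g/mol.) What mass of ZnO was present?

Total n(HCl) added = 0.1422 x 0.05108 = 0.007264 mol.
n(KOH) used = 0.07382 x 0.01289 = 0.0009515 mol, which equals the excess n(HCl).
So n(HCl) consumed by the sample = 0.007264 - 0.0009515 = 0.006312 mol.
n(ZnO) = 0.006312 / 2 = 0.003156 mol.
mass = 0.003156 mol x 81.38 g/mol = 0.257 g.

0.257 g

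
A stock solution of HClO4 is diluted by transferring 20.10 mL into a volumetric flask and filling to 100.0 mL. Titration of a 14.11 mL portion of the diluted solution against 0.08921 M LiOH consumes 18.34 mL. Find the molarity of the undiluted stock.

n(LiOH) = 0.08921 x 0.01834 = 0.001636 mol.
n(HClO4) in the aliquot = 0.001636 mol.
[diluted HClO4] = 0.001636 / 0.01411 = 0.1160 M.
Dilution factor = 100.0/20.10 = 4.975, so [stock] = 0.1160 x 4.975 = 0.577 M.

0.577 M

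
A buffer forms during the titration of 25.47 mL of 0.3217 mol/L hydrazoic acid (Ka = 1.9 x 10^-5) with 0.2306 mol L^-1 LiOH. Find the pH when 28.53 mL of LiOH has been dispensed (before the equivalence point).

Initial n(HN3) = 0.3217 x 0.02547 = 0.008194 mol.
n(LiOH) added = 0.2306 x 0.02853 = 0.006579 mol, converting that many moles of HN3 to N3-.
Remaining n(HN3) = 0.001615 mol; n(N3-) = 0.006579 mol.
By Henderson-Hasselbalch, pH = pKa + log([A^-]/[HA]) = 4.72 + log(0.006579/0.001615) = 4.72 + (+0.61) = 5.33.

5.33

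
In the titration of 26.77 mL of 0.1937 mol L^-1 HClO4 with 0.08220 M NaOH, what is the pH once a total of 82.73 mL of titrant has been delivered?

n(acid) = 0.1937 x 0.02677 = 0.005185 mol; n(NaOH) added = 0.08220 x 0.08273 = 0.006800 mol.
Base is in excess by 0.006800 - 0.005185 = 0.001615 mol in a total volume of 0.1095 L.
[OH^-] = 0.001615/0.1095 = 0.01475 M, so pOH = 1.83 and pH = 14.00 - 1.83 = 12.17.

12.17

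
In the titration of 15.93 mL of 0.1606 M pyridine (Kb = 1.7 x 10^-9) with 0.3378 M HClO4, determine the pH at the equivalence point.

3.10

n(C5H5N) = 0.1606 x 0.01593 = 0.002558 mol; V(HClO4) at equivalence = 0.002558/0.3378 = 0.007574 L.
At equivalence the base is fully converted to C5H5NH+; total volume = 0.02350 L, so [C5H5NH+] = 0.002558/0.02350 = 0.1088 M.
Ka(C5H5NH+) = Kw/Kb = 1.0e-14 / 1.7 x 10^-9 = 5.88e-6.
[H^+] = sqrt(Ka x [C5H5NH+]) = sqrt(5.88e-6 x 0.1088) = 0.000800 M.
pH = -log(0.000800) = 3.10.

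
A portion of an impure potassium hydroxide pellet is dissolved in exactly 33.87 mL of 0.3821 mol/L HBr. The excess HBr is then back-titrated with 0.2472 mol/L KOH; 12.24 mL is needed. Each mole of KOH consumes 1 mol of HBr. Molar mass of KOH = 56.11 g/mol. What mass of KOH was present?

0.556 g

Total n(HBr) added = 0.3821 x 0.03387 = 0.01294 mol.
n(KOH) used = 0.2472 x 0.01224 = 0.003026 mol, which equals the excess n(HBr).
So n(HBr) consumed by the sample = 0.01294 - 0.003026 = 0.009916 mol.
n(KOH) = 0.009916 / 1 = 0.009916 mol.
mass = 0.009916 mol x 56.11 g/mol = 0.556 g.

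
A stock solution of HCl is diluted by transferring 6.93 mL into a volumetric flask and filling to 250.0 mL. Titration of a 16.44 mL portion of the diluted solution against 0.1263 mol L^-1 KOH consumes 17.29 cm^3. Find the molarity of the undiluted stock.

4.79 M

n(KOH) = 0.1263 x 0.01729 = 0.002184 mol.
n(HCl) in the aliquot = 0.002184 mol.
[diluted HCl] = 0.002184 / 0.01644 = 0.1328 M.
Dilution factor = 250.0/6.930 = 36.08, so [stock] = 0.1328 x 36.08 = 4.79 M.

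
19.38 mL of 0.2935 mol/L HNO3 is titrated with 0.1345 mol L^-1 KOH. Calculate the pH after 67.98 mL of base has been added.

n(acid) = 0.2935 x 0.01938 = 0.005688 mol; n(KOH) added = 0.1345 x 0.06798 = 0.009143 mol.
Base is in excess by 0.009143 - 0.005688 = 0.003455 mol in a total volume of 0.08736 L.
[OH^-] = 0.003455/0.08736 = 0.03955 M, so pOH = 1.40 and pH = 14.00 - 1.40 = 12.60.

12.60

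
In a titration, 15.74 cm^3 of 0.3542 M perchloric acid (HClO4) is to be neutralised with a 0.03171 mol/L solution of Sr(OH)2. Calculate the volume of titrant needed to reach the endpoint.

87.9 mL

n(HClO4) = 0.3542 mol/L x 0.01574 L = 0.005575 mol.
The neutralisation is 2 HClO4 : 1 Sr(OH)2, so n(Sr(OH)2) = 0.005575 x 1/2 = 0.002788 mol.
V(Sr(OH)2) = 0.002788 / 0.03171 = 0.08791 L = 87.9 mL.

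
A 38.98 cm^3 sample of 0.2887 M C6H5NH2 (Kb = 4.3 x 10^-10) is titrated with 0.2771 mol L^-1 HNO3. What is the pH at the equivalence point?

2.74

n(C6H5NH2) = 0.2887 x 0.03898 = 0.01125 mol; V(HNO3) at equivalence = 0.01125/0.2771 = 0.04061 L.
At equivalence the base is fully converted to C6H5NH3+; total volume = 0.07959 L, so [C6H5NH3+] = 0.01125/0.07959 = 0.1414 M.
Ka(C6H5NH3+) = Kw/Kb = 1.0e-14 / 4.3 x 10^-10 = 2.33e-5.
[H^+] = sqrt(Ka x [C6H5NH3+]) = sqrt(2.33e-5 x 0.1414) = 0.00181 M.
pH = -log(0.00181) = 2.74.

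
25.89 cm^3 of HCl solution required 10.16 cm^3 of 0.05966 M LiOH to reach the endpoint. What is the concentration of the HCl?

0.0234 M

n(LiOH) delivered = 0.05966 x 0.01016 = 0.0006061 mol.
For a 1:1 reaction, n(HCl) = 0.0006061 mol.
[HCl] = 0.0006061 mol / 0.02589 L = 0.0234 M.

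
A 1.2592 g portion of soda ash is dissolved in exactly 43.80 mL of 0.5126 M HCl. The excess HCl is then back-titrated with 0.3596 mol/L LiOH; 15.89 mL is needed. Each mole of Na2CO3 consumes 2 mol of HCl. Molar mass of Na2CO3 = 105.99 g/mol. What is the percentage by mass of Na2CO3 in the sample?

70.4%

Total n(HCl) added = 0.5126 x 0.04380 = 0.02245 mol.
n(LiOH) used = 0.3596 x 0.01589 = 0.005714 mol, which equals the excess n(HCl).
So n(HCl) consumed by the sample = 0.02245 - 0.005714 = 0.01674 mol.
n(Na2CO3) = 0.01674 / 2 = 0.008369 mol.
mass Na2CO3 = 0.008369 x 105.99 = 0.8870 g, so %Na2CO3 = 0.8870/1.2592 x 100 = 70.4%.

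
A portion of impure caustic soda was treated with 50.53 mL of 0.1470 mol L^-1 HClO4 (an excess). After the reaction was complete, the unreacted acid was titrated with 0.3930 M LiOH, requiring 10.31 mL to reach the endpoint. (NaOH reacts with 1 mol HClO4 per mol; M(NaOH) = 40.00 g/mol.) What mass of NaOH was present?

Total n(HClO4) added = 0.1470 x 0.05053 = 0.007428 mol.
n(LiOH) used = 0.3930 x 0.01031 = 0.004052 mol, which equals the excess n(HClO4).
So n(HClO4) consumed by the sample = 0.007428 - 0.004052 = 0.003376 mol.
n(NaOH) = 0.003376 / 1 = 0.003376 mol.
mass = 0.003376 mol x 40.00 g/mol = 0.135 g.

0.135 g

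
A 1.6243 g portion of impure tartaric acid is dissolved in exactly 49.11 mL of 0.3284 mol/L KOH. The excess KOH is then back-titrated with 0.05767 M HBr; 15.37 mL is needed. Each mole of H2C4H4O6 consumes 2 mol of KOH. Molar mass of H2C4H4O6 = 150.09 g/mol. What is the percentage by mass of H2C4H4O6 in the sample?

70.4%

Total n(KOH) added = 0.3284 x 0.04911 = 0.01613 mol.
n(HBr) used = 0.05767 x 0.01537 = 0.0008864 mol, which equals the excess n(KOH).
So n(KOH) consumed by the sample = 0.01613 - 0.0008864 = 0.01524 mol.
n(H2C4H4O6) = 0.01524 / 2 = 0.007621 mol.
mass H2C4H4O6 = 0.007621 x 150.09 = 1.144 g, so %H2C4H4O6 = 1.144/1.6243 x 100 = 70.4%.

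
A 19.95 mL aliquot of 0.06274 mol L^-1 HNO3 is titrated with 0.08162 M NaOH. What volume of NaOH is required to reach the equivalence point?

n(HNO3) = 0.06274 mol/L x 0.01995 L = 0.001252 mol.
At equivalence n(NaOH) = n(HNO3) = 0.001252 mol.
V(NaOH) = 0.001252 / 0.08162 = 0.01534 L = 15.3 mL.

15.3 mL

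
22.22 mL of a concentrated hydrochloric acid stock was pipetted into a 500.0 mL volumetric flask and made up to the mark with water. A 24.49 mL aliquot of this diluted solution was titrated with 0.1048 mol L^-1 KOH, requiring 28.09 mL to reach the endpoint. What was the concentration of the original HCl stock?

n(KOH) = 0.1048 x 0.02809 = 0.002944 mol.
n(HCl) in the aliquot = 0.002944 mol.
[diluted HCl] = 0.002944 / 0.02449 = 0.1202 M.
Dilution factor = 500.0/22.22 = 22.50, so [stock] = 0.1202 x 22.50 = 2.70 M.

2.70 M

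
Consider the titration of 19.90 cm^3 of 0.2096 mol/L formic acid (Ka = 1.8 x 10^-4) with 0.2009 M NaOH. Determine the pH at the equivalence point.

8.38

n(HCOOH) = 0.2096 x 0.01990 = 0.004171 mol; V(NaOH) at equivalence = 0.004171/0.2009 = 0.02076 L.
At equivalence all the acid is converted to HCOO-; total volume = 0.01990 + 0.02076 = 0.04066 L, so [HCOO-] = 0.004171/0.04066 = 0.1026 M.
Kb = Kw/Ka = 1.0e-14 / 1.8 x 10^-4 = 5.56e-11.
[OH^-] = sqrt(Kb x [HCOO-]) = sqrt(5.56e-11 x 0.1026) = 2.39e-6 M.
pOH = 5.62, so pH = 14.00 - 5.62 = 8.38.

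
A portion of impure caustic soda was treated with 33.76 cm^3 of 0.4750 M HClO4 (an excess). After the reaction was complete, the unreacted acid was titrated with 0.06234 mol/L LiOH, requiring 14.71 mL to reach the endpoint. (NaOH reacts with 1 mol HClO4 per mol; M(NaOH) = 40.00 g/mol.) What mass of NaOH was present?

0.605 g

Total n(HClO4) added = 0.4750 x 0.03376 = 0.01604 mol.
n(LiOH) used = 0.06234 x 0.01471 = 0.0009170 mol, which equals the excess n(HClO4).
So n(HClO4) consumed by the sample = 0.01604 - 0.0009170 = 0.01512 mol.
n(NaOH) = 0.01512 / 1 = 0.01512 mol.
mass = 0.01512 mol x 40.00 g/mol = 0.605 g.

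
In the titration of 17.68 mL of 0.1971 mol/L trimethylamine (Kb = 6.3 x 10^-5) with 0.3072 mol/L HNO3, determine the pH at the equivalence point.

5.36

n((CH3)3N) = 0.1971 x 0.01768 = 0.003485 mol; V(HNO3) at equivalence = 0.003485/0.3072 = 0.01134 L.
At equivalence the base is fully converted to (CH3)3NH+; total volume = 0.02902 L, so [(CH3)3NH+] = 0.003485/0.02902 = 0.1201 M.
Ka((CH3)3NH+) = Kw/Kb = 1.0e-14 / 6.3 x 10^-5 = 1.59e-10.
[H^+] = sqrt(Ka x [(CH3)3NH+]) = sqrt(1.59e-10 x 0.1201) = 4.37e-6 M.
pH = -log(4.37e-6) = 5.36.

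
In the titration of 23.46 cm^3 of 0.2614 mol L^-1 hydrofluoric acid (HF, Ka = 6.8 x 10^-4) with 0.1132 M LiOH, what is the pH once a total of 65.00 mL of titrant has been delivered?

12.14

n(acid) = 0.2614 x 0.02346 = 0.006132 mol; n(LiOH) added = 0.1132 x 0.06500 = 0.007358 mol.
Base is in excess by 0.007358 - 0.006132 = 0.001226 mol in a total volume of 0.08846 L.
[OH^-] = 0.001226/0.08846 = 0.01385 M, so pOH = 1.86 and pH = 14.00 - 1.86 = 12.14.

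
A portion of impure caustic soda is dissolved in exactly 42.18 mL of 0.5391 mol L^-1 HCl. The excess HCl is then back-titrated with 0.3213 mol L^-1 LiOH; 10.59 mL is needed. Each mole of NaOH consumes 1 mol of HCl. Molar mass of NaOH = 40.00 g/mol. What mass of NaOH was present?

Total n(HCl) added = 0.5391 x 0.04218 = 0.02274 mol.
n(LiOH) used = 0.3213 x 0.01059 = 0.003403 mol, which equals the excess n(HCl).
So n(HCl) consumed by the sample = 0.02274 - 0.003403 = 0.01934 mol.
n(NaOH) = 0.01934 / 1 = 0.01934 mol.
mass = 0.01934 mol x 40.00 g/mol = 0.773 g.

0.773 g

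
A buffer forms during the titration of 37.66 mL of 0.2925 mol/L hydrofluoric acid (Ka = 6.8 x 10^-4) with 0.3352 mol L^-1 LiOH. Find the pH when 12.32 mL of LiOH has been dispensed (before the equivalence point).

Initial n(HF) = 0.2925 x 0.03766 = 0.01102 mol.
n(LiOH) added = 0.3352 x 0.01232 = 0.004130 mol, converting that many moles of HF to F-.
Remaining n(HF) = 0.006886 mol; n(F-) = 0.004130 mol.
By Henderson-Hasselbalch, pH = pKa + log([A^-]/[HA]) = 3.17 + log(0.004130/0.006886) = 3.17 + (-0.22) = 2.95.

2.95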